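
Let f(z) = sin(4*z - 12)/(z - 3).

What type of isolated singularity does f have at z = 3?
Let u = z - 3. The argument of sin is 4*z - 12 = 4u, so
  f = sin(4u)/u = ((4u) - (4u)^3/6 + ...)/u = 4 - (32/3)*u^2 + ...
The Laurent expansion about u = 0 has no negative powers; equivalently lim_{z→3} f(z) = 4 exists and is finite.
So the singularity is removable.

Final answer: removable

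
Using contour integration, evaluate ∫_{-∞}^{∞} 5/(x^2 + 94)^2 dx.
Let f(z) = 5/(z^2 + 94)^2. The denominator has no real zeros and deg Q - deg P = 4 ≥ 2, so the integral of f over the upper semicircle |z| = R tends to 0 as R → ∞. Closing the contour in the upper half-plane,
  ∫_{-∞}^{∞} f(x) dx = 2πi · Σ Res(f, z_k)  over the poles with Im z_k > 0.

Zeros of the denominator: z^2 + 94 = 0 gives z = ±sqrt(94)*I.
Upper half-plane: z = sqrt(94)*I (a pole of order 2).

Write f(z) = g(z)/(z - sqrt(94)*I)^2 with g(z) = 5/(z + sqrt(94)*I)^2. For a double pole, Res(f, z₀) = g'(z₀):
  g'(z) = -10/(z + sqrt(94)*I)^3
  Res(f, sqrt(94)*I) = g'(sqrt(94)*I) = -5*sqrt(94)*I/35344

∫_{-∞}^{∞} f(x) dx = 2πi · (-5*sqrt(94)*I/35344) = 5*sqrt(94)*pi/17672

Final answer: 5*sqrt(94)*pi/17672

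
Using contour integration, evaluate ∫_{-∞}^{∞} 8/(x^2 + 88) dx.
2*sqrt(22)*pi/11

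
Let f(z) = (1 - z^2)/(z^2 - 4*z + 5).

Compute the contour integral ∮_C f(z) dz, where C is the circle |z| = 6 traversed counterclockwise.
-8*I*pi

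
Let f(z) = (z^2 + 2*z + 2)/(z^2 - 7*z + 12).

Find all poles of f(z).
The singularities of f are the zeros of the denominator. Factoring,
  z^2 - 7*z + 12 = (z - 3)*(z - 4)
so the candidates are z = 3, z = 4.

Check the numerator P(z) = z^2 + 2*z + 2 at each one:
  P(3) = 17 ≠ 0, so z = 3 is a (simple) pole.
  P(4) = 26 ≠ 0, so z = 4 is a (simple) pole.

Poles of f: {3, 4}

Final answer: {3, 4}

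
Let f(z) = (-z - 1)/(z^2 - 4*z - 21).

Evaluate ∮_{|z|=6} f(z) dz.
-2*I*pi/5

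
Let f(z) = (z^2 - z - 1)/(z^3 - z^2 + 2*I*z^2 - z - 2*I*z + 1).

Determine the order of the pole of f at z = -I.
Factor the denominator:
  z^3 - z^2 + 2*I*z^2 - z - 2*I*z + 1 = (z + I)^2*(z - 1)

The numerator P(z) = z^2 - z - 1 has P(-I) = -2 + I ≠ 0, so no factor of (z + I) cancels.
Near z = -I we can therefore write f(z) = g(z)/(z + I)^2 with g analytic at -I and g(-I) ≠ 0 (g is the numerator divided by the remaining denominator factors).

Hence z = -I is a pole of order 2.

Final answer: 2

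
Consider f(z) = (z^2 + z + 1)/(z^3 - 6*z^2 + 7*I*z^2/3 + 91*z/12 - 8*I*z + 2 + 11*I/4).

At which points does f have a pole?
The singularities of f are the zeros of the denominator. Factoring,
  z^3 - 6*z^2 + 7*I*z^2/3 + 91*z/12 - 8*I*z + 2 + 11*I/4 = (z + I/3)*(z - 3 + 3*I/2)*(z - 3 + I/2)
so the candidates are z = -I/3, z = 3 - 3*I/2, z = 3 - I/2.

Check the numerator P(z) = z^2 + z + 1 at each one:
  P(-I/3) = 8/9 - I/3 ≠ 0, so z = -I/3 is a (simple) pole.
  P(3 - 3*I/2) = 43/4 - 21*I/2 ≠ 0, so z = 3 - 3*I/2 is a (simple) pole.
  P(3 - I/2) = 51/4 - 7*I/2 ≠ 0, so z = 3 - I/2 is a (simple) pole.

Poles of f: {-I/3, 3 - 3*I/2, 3 - I/2}

Final answer: {-I/3, 3 - 3*I/2, 3 - I/2}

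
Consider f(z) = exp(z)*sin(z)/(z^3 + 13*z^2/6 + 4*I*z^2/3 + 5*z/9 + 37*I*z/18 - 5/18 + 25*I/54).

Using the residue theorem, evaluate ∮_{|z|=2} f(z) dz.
By the residue theorem, ∮_C f(z) dz = 2πi · (sum of the residues of f at the poles inside |z| = 2).

The denominator factors as (z + 1/3 + 2*I/3)*(z + 3/2 + I/3)*(z + 1/3 + I/3), so the singularities of f are simple poles at z = -1/3 - 2*I/3, z = -3/2 - I/3, z = -1/3 - I/3.
  |-1/3 - 2*I/3|² = 5/9 < 4 = 2², so this pole is inside the contour.
  |-3/2 - I/3|² = 85/36 < 4 = 2², so this pole is inside the contour.
  |-1/3 - I/3|² = 2/9 < 4 = 2², so this pole is inside the contour.

With P(z) = exp(z)*sin(z) and Q(z) = z^3 + 13*z^2/6 + 4*I*z^2/3 + 5*z/9 + 37*I*z/18 - 5/18 + 25*I/54, each pole is simple, so Res(f, z₀) = P(z₀)/Q'(z₀) with Q'(z) = 3*z^2 + 13*z/3 + 8*I*z/3 + 5/9 + 37*I/18.
  Res(f, -1/3 - 2*I/3) = P(-1/3 - 2*I/3)/Q'(-1/3 - 2*I/3) = (-exp(-1/3 - 2*I/3)*sin(1/3 + 2*I/3))/(-1/9 - 7*I/18) = (36/53 - 126*I/53)*exp(-1/3 - 2*I/3)*sin(1/3 + 2*I/3)
  Res(f, -3/2 - I/3) = P(-3/2 - I/3)/Q'(-3/2 - I/3) = (-exp(-3/2 - I/3)*sin(3/2 + I/3))/(49/36 - 7*I/18) = (-36/53 - 72*I/371)*exp(-3/2 - I/3)*sin(3/2 + I/3)
  Res(f, -1/3 - I/3) = P(-1/3 - I/3)/Q'(-1/3 - I/3) = (-exp(-1/3 - I/3)*sin(1/3 + I/3))/(7*I/18) = 18*I*exp(-1/3 - I/3)*sin(1/3 + I/3)/7

Sum of residues inside C: (36/53 - 126*I/53)*exp(-1/3 - 2*I/3)*sin(1/3 + 2*I/3) + (-36/53 - 72*I/371)*exp(-3/2 - I/3)*sin(3/2 + I/3) + 18*I*exp(-1/3 - I/3)*sin(1/3 + I/3)/7
∮_C f(z) dz = 2πi · ((36/53 - 126*I/53)*exp(-1/3 - 2*I/3)*sin(1/3 + 2*I/3) + (-36/53 - 72*I/371)*exp(-3/2 - I/3)*sin(3/2 + I/3) + 18*I*exp(-1/3 - I/3)*sin(1/3 + I/3)/7) = -36*pi*exp(-1/3 - I/3)*sin(1/3 + I/3)/7 + pi*(144/371 - 72*I/53)*exp(-3/2 - I/3)*sin(3/2 + I/3) + pi*(252/53 + 72*I/53)*exp(-1/3 - 2*I/3)*sin(1/3 + 2*I/3)

Final answer: -36*pi*exp(-1/3 - I/3)*sin(1/3 + I/3)/7 + pi*(144/371 - 72*I/53)*exp(-3/2 - I/3)*sin(3/2 + I/3) + pi*(252/53 + 72*I/53)*exp(-1/3 - 2*I/3)*sin(1/3 + 2*I/3)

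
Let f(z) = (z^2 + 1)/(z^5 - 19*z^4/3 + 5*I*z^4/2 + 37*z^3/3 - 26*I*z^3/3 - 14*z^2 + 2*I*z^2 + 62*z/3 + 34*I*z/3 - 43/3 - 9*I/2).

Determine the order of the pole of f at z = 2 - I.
Factor the denominator:
  z^5 - 19*z^4/3 + 5*I*z^4/2 + 37*z^3/3 - 26*I*z^3/3 - 14*z^2 + 2*I*z^2 + 62*z/3 + 34*I*z/3 - 43/3 - 9*I/2 = (z - 2 + I)^3*(z - 1 + I/2)*(z + 2/3 - I)

The numerator P(z) = z^2 + 1 has P(2 - I) = 4 - 4*I ≠ 0, so no factor of (z - 2 + I) cancels.
Near z = 2 - I we can therefore write f(z) = g(z)/(z - 2 + I)^3 with g analytic at 2 - I and g(2 - I) ≠ 0 (g is the numerator divided by the remaining denominator factors).

Hence z = 2 - I is a pole of order 3.

Final answer: 3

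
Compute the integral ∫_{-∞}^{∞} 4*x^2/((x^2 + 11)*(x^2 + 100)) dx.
4*pi*(10 - sqrt(11))/89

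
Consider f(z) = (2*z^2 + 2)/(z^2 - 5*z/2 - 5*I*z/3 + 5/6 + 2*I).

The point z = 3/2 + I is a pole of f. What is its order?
Factor the denominator:
  z^2 - 5*z/2 - 5*I*z/3 + 5/6 + 2*I = (z - 3/2 - I)*(z - 1 - 2*I/3)

The numerator P(z) = 2*z^2 + 2 has P(3/2 + I) = 9/2 + 6*I ≠ 0, so no factor of (z - 3/2 - I) cancels.
Near z = 3/2 + I we can therefore write f(z) = g(z)/(z - 3/2 - I) with g analytic at 3/2 + I and g(3/2 + I) ≠ 0 (g is the numerator divided by the remaining denominator factors).

Hence z = 3/2 + I is a pole of order 1.

Final answer: 1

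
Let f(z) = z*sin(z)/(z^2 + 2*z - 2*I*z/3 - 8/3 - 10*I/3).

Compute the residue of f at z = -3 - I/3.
Write f(z) = P(z)/Q(z) with P(z) = z*sin(z) and Q(z) = z^2 + 2*z - 2*I*z/3 - 8/3 - 10*I/3.
The denominator factors as Q(z) = (z - 1 - I)*(z + 3 + I/3), so z = -3 - I/3 is a simple zero of Q and P is analytic there; z = -3 - I/3 is therefore a simple pole and
  Res(f, z₀) = P(z₀)/Q'(z₀).

Q'(z) = 2*z + 2 - 2*I/3, so Q'(-3 - I/3) = -4 - 4*I/3.
P(-3 - I/3) = (3 + I/3)*sin(3 + I/3).

Res(f, -3 - I/3) = ((3 + I/3)*sin(3 + I/3))/(-4 - 4*I/3) = (-7/10 + 3*I/20)*sin(3 + I/3)

Final answer: (-7/10 + 3*I/20)*sin(3 + I/3)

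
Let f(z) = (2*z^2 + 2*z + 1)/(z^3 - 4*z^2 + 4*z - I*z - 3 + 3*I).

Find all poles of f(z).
The singularities of f are the zeros of the denominator. Factoring,
  z^3 - 4*z^2 + 4*z - I*z - 3 + 3*I = (z + I)*(z - 3)*(z - 1 - I)
so the candidates are z = -I, z = 3, z = 1 + I.

Check the numerator P(z) = 2*z^2 + 2*z + 1 at each one:
  P(-I) = -1 - 2*I ≠ 0, so z = -I is a (simple) pole.
  P(3) = 25 ≠ 0, so z = 3 is a (simple) pole.
  P(1 + I) = 3 + 6*I ≠ 0, so z = 1 + I is a (simple) pole.

Poles of f: {-I, 1 + I, 3}

Final answer: {-I, 1 + I, 3}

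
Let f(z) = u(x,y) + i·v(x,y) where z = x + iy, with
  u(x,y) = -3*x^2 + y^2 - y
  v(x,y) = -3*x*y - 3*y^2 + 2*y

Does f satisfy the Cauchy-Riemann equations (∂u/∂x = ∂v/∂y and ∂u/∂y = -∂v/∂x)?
∂u/∂x = -6*x
∂v/∂y = -3*x - 6*y + 2
∂u/∂y = 2*y - 1
∂v/∂x = -3*y
∂u/∂x ≠ ∂v/∂y and ∂u/∂y ≠ -∂v/∂x; the Cauchy-Riemann equations are not satisfied, so f is not analytic.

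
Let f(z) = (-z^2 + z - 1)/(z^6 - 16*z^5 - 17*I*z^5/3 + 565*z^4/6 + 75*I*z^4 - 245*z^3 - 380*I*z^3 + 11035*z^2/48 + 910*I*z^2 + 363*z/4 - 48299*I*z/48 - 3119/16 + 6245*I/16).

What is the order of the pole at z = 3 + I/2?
Factor the denominator:
  z^6 - 16*z^5 - 17*I*z^5/3 + 565*z^4/6 + 75*I*z^4 - 245*z^3 - 380*I*z^3 + 11035*z^2/48 + 910*I*z^2 + 363*z/4 - 48299*I*z/48 - 3119/16 + 6245*I/16 = (z - 3 - I/2)^4*(z - 1 - 2*I/3)*(z - 3 - 3*I)

The numerator P(z) = -z^2 + z - 1 has P(3 + I/2) = -27/4 - 5*I/2 ≠ 0, so no factor of (z - 3 - I/2) cancels.
Near z = 3 + I/2 we can therefore write f(z) = g(z)/(z - 3 - I/2)^4 with g analytic at 3 + I/2 and g(3 + I/2) ≠ 0 (g is the numerator divided by the remaining denominator factors).

Hence z = 3 + I/2 is a pole of order 4.

Final answer: 4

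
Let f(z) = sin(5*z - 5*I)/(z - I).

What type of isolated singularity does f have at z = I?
Let u = z - I. The argument of sin is 5*z - 5*I = 5u, so
  f = sin(5u)/u = ((5u) - (5u)^3/6 + ...)/u = 5 - (125/6)*u^2 + ...
The Laurent expansion about u = 0 has no negative powers; equivalently lim_{z→I} f(z) = 5 exists and is finite.
So the singularity is removable.

Final answer: removable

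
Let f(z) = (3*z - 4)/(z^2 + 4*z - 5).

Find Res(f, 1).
Write f(z) = P(z)/Q(z) with P(z) = 3*z - 4 and Q(z) = z^2 + 4*z - 5.
The denominator factors as Q(z) = (z - 1)*(z + 5), so z = 1 is a simple zero of Q and P is analytic there; z = 1 is therefore a simple pole and
  Res(f, z₀) = P(z₀)/Q'(z₀).

Q'(z) = 2*z + 4, so Q'(1) = 6.
P(1) = -1.

Res(f, 1) = (-1)/(6) = -1/6

Final answer: -1/6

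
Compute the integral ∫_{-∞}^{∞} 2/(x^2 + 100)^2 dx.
Let f(z) = 2/(z^2 + 100)^2. The denominator has no real zeros and deg Q - deg P = 4 ≥ 2, so the integral of f over the upper semicircle |z| = R tends to 0 as R → ∞. Closing the contour in the upper half-plane,
  ∫_{-∞}^{∞} f(x) dx = 2πi · Σ Res(f, z_k)  over the poles with Im z_k > 0.

Zeros of the denominator: z^2 + 100 = 0 gives z = ±10*I.
Upper half-plane: z = 10*I (a pole of order 2).

Write f(z) = g(z)/(z - 10*I)^2 with g(z) = 2/(z + 10*I)^2. For a double pole, Res(f, z₀) = g'(z₀):
  g'(z) = -4/(z + 10*I)^3
  Res(f, 10*I) = g'(10*I) = -I/2000

∫_{-∞}^{∞} f(x) dx = 2πi · (-I/2000) = pi/1000

Final answer: pi/1000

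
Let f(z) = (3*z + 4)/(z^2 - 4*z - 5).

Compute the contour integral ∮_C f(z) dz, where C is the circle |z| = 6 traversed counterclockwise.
By the residue theorem, ∮_C f(z) dz = 2πi · (sum of the residues of f at the poles inside |z| = 6).

The denominator factors as (z + 1)*(z - 5), so the singularities of f are simple poles at z = -1, z = 5.
  |-1|² = 1 < 36 = 6², so this pole is inside the contour.
  |5|² = 25 < 36 = 6², so this pole is inside the contour.

With P(z) = 3*z + 4 and Q(z) = z^2 - 4*z - 5, each pole is simple, so Res(f, z₀) = P(z₀)/Q'(z₀) with Q'(z) = 2*z - 4.
  Res(f, -1) = P(-1)/Q'(-1) = (1)/(-6) = -1/6
  Res(f, 5) = P(5)/Q'(5) = (19)/(6) = 19/6

Sum of residues inside C: 3
∮_C f(z) dz = 2πi · (3) = 6*I*pi

Final answer: 6*I*pi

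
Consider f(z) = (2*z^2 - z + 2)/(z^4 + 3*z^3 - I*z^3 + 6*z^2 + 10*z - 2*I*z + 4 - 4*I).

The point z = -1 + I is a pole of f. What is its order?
3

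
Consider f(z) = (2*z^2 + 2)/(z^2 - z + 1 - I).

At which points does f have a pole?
The singularities of f are the zeros of the denominator. Factoring,
  z^2 - z + 1 - I = (z - 1 - I)*(z + I)
so the candidates are z = 1 + I, z = -I.

Check the numerator P(z) = 2*z^2 + 2 at each one:
  P(1 + I) = 2 + 4*I ≠ 0, so z = 1 + I is a (simple) pole.
  P(-I) = 0, so the factor (z + I) cancels and z = -I is only a removable singularity, not a pole.

Poles of f: {1 + I}

Final answer: {1 + I}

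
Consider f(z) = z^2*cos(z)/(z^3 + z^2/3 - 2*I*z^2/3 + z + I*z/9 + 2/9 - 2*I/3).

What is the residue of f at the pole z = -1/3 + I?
Write f(z) = P(z)/Q(z) with P(z) = z^2*cos(z) and Q(z) = z^3 + z^2/3 - 2*I*z^2/3 + z + I*z/9 + 2/9 - 2*I/3.
The denominator factors as Q(z) = (z + I)*(z + 1/3 - I)*(z - 2*I/3), so z = -1/3 + I is a simple zero of Q and P is analytic there; z = -1/3 + I is therefore a simple pole and
  Res(f, z₀) = P(z₀)/Q'(z₀).

Q'(z) = 3*z^2 + 2*z/3 - 4*I*z/3 + 1 + I/9, so Q'(-1/3 + I) = -5/9 - 7*I/9.
P(-1/3 + I) = (-8/9 - 2*I/3)*cos(1/3 - I).

Res(f, -1/3 + I) = ((-8/9 - 2*I/3)*cos(1/3 - I))/(-5/9 - 7*I/9) = (41/37 - 13*I/37)*cos(1/3 - I)

Final answer: (41/37 - 13*I/37)*cos(1/3 - I)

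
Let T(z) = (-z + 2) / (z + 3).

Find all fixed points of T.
{-sqrt(6) - 2, -2 + sqrt(6)}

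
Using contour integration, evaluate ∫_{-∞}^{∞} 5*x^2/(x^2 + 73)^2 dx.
Let f(z) = 5*z^2/(z^2 + 73)^2. The denominator has no real zeros and deg Q - deg P = 2 ≥ 2, so the integral of f over the upper semicircle |z| = R tends to 0 as R → ∞. Closing the contour in the upper half-plane,
  ∫_{-∞}^{∞} f(x) dx = 2πi · Σ Res(f, z_k)  over the poles with Im z_k > 0.

Zeros of the denominator: z^2 + 73 = 0 gives z = ±sqrt(73)*I.
Upper half-plane: z = sqrt(73)*I (a pole of order 2).

Write f(z) = g(z)/(z - sqrt(73)*I)^2 with g(z) = 5*z^2/(z + sqrt(73)*I)^2. For a double pole, Res(f, z₀) = g'(z₀):
  g'(z) = 10*sqrt(73)*I*z/(z + sqrt(73)*I)^3
  Res(f, sqrt(73)*I) = g'(sqrt(73)*I) = -5*sqrt(73)*I/292

∫_{-∞}^{∞} f(x) dx = 2πi · (-5*sqrt(73)*I/292) = 5*sqrt(73)*pi/146

Final answer: 5*sqrt(73)*pi/146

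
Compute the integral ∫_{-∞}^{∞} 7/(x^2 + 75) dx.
Let f(z) = 7/(z^2 + 75). The denominator has no real zeros and deg Q - deg P = 2 ≥ 2, so the integral of f over the upper semicircle |z| = R tends to 0 as R → ∞. Closing the contour in the upper half-plane,
  ∫_{-∞}^{∞} f(x) dx = 2πi · Σ Res(f, z_k)  over the poles with Im z_k > 0.

Zeros of the denominator: z^2 + 75 = 0 gives z = ±5*sqrt(3)*I.
Upper half-plane: z = 5*sqrt(3)*I (simple).

Each pole is a simple zero of Q(z) = z^2 + 75, so Res(f, z₀) = P(z₀)/Q'(z₀) with P(z) = 7, Q'(z) = 2*z:
  Res(f, 5*sqrt(3)*I) = (7)/(10*sqrt(3)*I) = -7*sqrt(3)*I/30

∫_{-∞}^{∞} f(x) dx = 2πi · (-7*sqrt(3)*I/30) = 7*sqrt(3)*pi/15

Final answer: 7*sqrt(3)*pi/15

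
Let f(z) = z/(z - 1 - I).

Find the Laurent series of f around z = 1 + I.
Put w = z - (1 + I), i.e. z = w + 1 + I. The denominator is w, so it suffices to rewrite the numerator in powers of w.

P(z) = z
P(w + 1 + I) = 1 + I + w

Dividing each term by w:
  f = (1 + I)/w + 1

Substituting back w = z - 1 - I:
  f(z) = (1 + I)/(z - 1 - I) + 1

The series is finite because the numerator is a polynomial; the negative powers form the principal part, and the coefficient of 1/(z - 1 - I) gives Res(f, 1 + I) = 1 + I.

Final answer: (1 + I)/(z - 1 - I) + 1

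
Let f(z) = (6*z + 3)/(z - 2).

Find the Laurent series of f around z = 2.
15/(z - 2) + 6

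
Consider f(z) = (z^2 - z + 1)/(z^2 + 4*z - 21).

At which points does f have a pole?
The singularities of f are the zeros of the denominator. Factoring,
  z^2 + 4*z - 21 = (z + 7)*(z - 3)
so the candidates are z = -7, z = 3.

Check the numerator P(z) = z^2 - z + 1 at each one:
  P(-7) = 57 ≠ 0, so z = -7 is a (simple) pole.
  P(3) = 7 ≠ 0, so z = 3 is a (simple) pole.

Poles of f: {-7, 3}

Final answer: {-7, 3}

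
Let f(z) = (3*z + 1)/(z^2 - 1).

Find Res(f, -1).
1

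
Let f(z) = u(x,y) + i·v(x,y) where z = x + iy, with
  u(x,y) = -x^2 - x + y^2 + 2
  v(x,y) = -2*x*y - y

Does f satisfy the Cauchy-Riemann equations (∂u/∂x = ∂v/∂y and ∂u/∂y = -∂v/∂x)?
∂u/∂x = -2*x - 1
∂v/∂y = -2*x - 1
∂u/∂y = 2*y
∂v/∂x = -2*y
∂u/∂x = ∂v/∂y and ∂u/∂y = -∂v/∂x hold identically; f is analytic.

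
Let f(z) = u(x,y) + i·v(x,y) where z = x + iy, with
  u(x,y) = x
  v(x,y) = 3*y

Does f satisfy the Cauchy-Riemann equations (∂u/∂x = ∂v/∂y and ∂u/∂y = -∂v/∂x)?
∂u/∂x = 1
∂v/∂y = 3
∂u/∂y = 0
∂v/∂x = 0
∂u/∂x ≠ ∂v/∂y; the Cauchy-Riemann equations are not satisfied, so f is not analytic.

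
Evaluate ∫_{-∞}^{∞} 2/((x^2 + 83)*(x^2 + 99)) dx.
Let f(z) = 2/((z^2 + 83)*(z^2 + 99)). The denominator has no real zeros and deg Q - deg P = 4 ≥ 2, so the integral of f over the upper semicircle |z| = R tends to 0 as R → ∞. Closing the contour in the upper half-plane,
  ∫_{-∞}^{∞} f(x) dx = 2πi · Σ Res(f, z_k)  over the poles with Im z_k > 0.

Zeros of the denominator: z^2 + 83 = 0 gives z = ±sqrt(83)*I; z^2 + 99 = 0 gives z = ±3*sqrt(11)*I.
Upper half-plane: z = 3*sqrt(11)*I, z = sqrt(83)*I (simple).

Each pole is a simple zero of Q(z) = z^4 + 182*z^2 + 8217, so Res(f, z₀) = P(z₀)/Q'(z₀) with P(z) = 2, Q'(z) = 4*z^3 + 364*z:
  Res(f, 3*sqrt(11)*I) = (2)/(-96*sqrt(11)*I) = sqrt(11)*I/528
  Res(f, sqrt(83)*I) = (2)/(32*sqrt(83)*I) = -sqrt(83)*I/1328

Sum of residues: I*(-sqrt(83)/1328 + sqrt(11)/528)
∫_{-∞}^{∞} f(x) dx = 2πi · (I*(-sqrt(83)/1328 + sqrt(11)/528)) = pi*(-83*sqrt(11) + 33*sqrt(83))/21912

Final answer: pi*(-83*sqrt(11) + 33*sqrt(83))/21912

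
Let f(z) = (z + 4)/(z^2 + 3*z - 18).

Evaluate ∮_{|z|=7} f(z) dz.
2*I*pi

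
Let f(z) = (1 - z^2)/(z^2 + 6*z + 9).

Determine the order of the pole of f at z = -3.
Factor the denominator:
  z^2 + 6*z + 9 = (z + 3)^2

The numerator P(z) = 1 - z^2 has P(-3) = -8 ≠ 0, so no factor of (z + 3) cancels.
Near z = -3 we can therefore write f(z) = g(z)/(z + 3)^2 with g analytic at -3 and g(-3) ≠ 0 (g is just the numerator).

Hence z = -3 is a pole of order 2.

Final answer: 2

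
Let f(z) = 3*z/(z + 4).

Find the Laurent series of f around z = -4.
Put w = z - (-4), i.e. z = w - 4. The denominator is w, so it suffices to rewrite the numerator in powers of w.

P(z) = 3*z
P(w - 4) = -12 + 3*w

Dividing each term by w:
  f = -12/w + 3

Substituting back w = z + 4:
  f(z) = -12/(z + 4) + 3

The series is finite because the numerator is a polynomial; the negative powers form the principal part, and the coefficient of 1/(z + 4) gives Res(f, -4) = -12.

Final answer: -12/(z + 4) + 3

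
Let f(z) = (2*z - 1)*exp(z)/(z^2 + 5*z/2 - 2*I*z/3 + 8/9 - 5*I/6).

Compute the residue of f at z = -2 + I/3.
(10/3 - 4*I/9)*exp(-2 + I/3)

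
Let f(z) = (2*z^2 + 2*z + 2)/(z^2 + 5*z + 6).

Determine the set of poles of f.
{-3, -2}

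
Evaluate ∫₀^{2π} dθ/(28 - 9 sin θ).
Call the integral J. The integrand is 2π-periodic and we integrate over a full period, so shifting θ does not change the value (θ → θ + π/2 turns sin θ into cos θ; θ → θ + π flips the sign of the trig term). Hence
  J = ∫₀^{2π} dθ/(28 + 9 cos θ).
Put z = e^{iθ}: then cos θ = (z + 1/z)/2, dθ = dz/(iz), and z runs once counterclockwise around |z| = 1:
  J = ∮_{|z|=1} 1/(28 + 9*(z + 1/z)/2) · dz/(iz) = (2/i) ∮_{|z|=1} dz/(9*z^2 + 56*z + 9).
The roots of 9*z^2 + 56*z + 9 are z = (-28 ± sqrt(28^2 - 9^2))/9, with sqrt(703) = sqrt(703); their product is 1, so only z₊ = -28/9 + sqrt(703)/9 lies inside the unit circle (z₋ = -28/9 - sqrt(703)/9 lies outside).
z₊ is a simple zero of q(z) = 9*z^2 + 56*z + 9, so Res(1/q, z₊) = 1/q'(z₊) with q'(z) = 18*z + 56; and q'(z₊) = 9*(z₊ - z₋) = 2*sqrt(703).
Therefore J = (2/i) · 2πi · 1/(2*sqrt(703)) = 2*pi/(sqrt(703)) = 2*sqrt(703)*pi/703

Final answer: 2*sqrt(703)*pi/703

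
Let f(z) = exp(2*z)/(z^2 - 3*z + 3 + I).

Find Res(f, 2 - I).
Write f(z) = P(z)/Q(z) with P(z) = exp(2*z) and Q(z) = z^2 - 3*z + 3 + I.
The denominator factors as Q(z) = (z - 2 + I)*(z - 1 - I), so z = 2 - I is a simple zero of Q and P is analytic there; z = 2 - I is therefore a simple pole and
  Res(f, z₀) = P(z₀)/Q'(z₀).

Q'(z) = 2*z - 3, so Q'(2 - I) = 1 - 2*I.
P(2 - I) = exp(4 - 2*I).

Res(f, 2 - I) = (exp(4 - 2*I))/(1 - 2*I) = (1/5 + 2*I/5)*exp(4 - 2*I)

Final answer: (1/5 + 2*I/5)*exp(4 - 2*I)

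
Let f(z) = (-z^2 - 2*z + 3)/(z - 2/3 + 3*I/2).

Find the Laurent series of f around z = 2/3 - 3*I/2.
(125/36 + 5*I)/(z - 2/3 + 3*I/2) - 10/3 + 3*I - (z - 2/3 + 3*I/2)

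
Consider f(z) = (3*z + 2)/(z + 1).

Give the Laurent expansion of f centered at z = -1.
Put w = z - (-1), i.e. z = w - 1. The denominator is w, so it suffices to rewrite the numerator in powers of w.

P(z) = 3*z + 2
P(w - 1) = -1 + 3*w

Dividing each term by w:
  f = -1/w + 3

Substituting back w = z + 1:
  f(z) = -1/(z + 1) + 3

The series is finite because the numerator is a polynomial; the negative powers form the principal part, and the coefficient of 1/(z + 1) gives Res(f, -1) = -1.

Final answer: -1/(z + 1) + 3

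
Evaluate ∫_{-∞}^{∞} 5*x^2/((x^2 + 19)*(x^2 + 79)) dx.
Let f(z) = 5*z^2/((z^2 + 19)*(z^2 + 79)). The denominator has no real zeros and deg Q - deg P = 2 ≥ 2, so the integral of f over the upper semicircle |z| = R tends to 0 as R → ∞. Closing the contour in the upper half-plane,
  ∫_{-∞}^{∞} f(x) dx = 2πi · Σ Res(f, z_k)  over the poles with Im z_k > 0.

Zeros of the denominator: z^2 + 19 = 0 gives z = ±sqrt(19)*I; z^2 + 79 = 0 gives z = ±sqrt(79)*I.
Upper half-plane: z = sqrt(19)*I, z = sqrt(79)*I (simple).

Each pole is a simple zero of Q(z) = z^4 + 98*z^2 + 1501, so Res(f, z₀) = P(z₀)/Q'(z₀) with P(z) = 5*z^2, Q'(z) = 4*z^3 + 196*z:
  Res(f, sqrt(19)*I) = (-95)/(120*sqrt(19)*I) = sqrt(19)*I/24
  Res(f, sqrt(79)*I) = (-395)/(-120*sqrt(79)*I) = -sqrt(79)*I/24

Sum of residues: I*(-sqrt(79) + sqrt(19))/24
∫_{-∞}^{∞} f(x) dx = 2πi · (I*(-sqrt(79) + sqrt(19))/24) = pi*(-sqrt(19) + sqrt(79))/12

Final answer: pi*(-sqrt(19) + sqrt(79))/12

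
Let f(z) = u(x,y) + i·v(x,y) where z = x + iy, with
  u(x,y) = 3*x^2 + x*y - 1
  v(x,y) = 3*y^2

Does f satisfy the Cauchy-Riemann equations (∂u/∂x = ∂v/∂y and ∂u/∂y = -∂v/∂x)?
∂u/∂x = 6*x + y
∂v/∂y = 6*y
∂u/∂y = x
∂v/∂x = 0
∂u/∂x ≠ ∂v/∂y and ∂u/∂y ≠ -∂v/∂x; the Cauchy-Riemann equations are not satisfied, so f is not analytic.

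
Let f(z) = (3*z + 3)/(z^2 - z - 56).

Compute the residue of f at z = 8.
9/5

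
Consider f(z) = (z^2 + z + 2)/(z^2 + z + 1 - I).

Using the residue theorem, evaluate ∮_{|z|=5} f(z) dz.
0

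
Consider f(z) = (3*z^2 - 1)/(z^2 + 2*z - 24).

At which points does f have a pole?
{-6, 4}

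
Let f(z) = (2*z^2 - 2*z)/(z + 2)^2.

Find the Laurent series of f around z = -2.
12/(z + 2)^2 - 10/(z + 2) + 2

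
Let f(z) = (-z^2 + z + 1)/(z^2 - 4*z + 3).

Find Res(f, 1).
-1/2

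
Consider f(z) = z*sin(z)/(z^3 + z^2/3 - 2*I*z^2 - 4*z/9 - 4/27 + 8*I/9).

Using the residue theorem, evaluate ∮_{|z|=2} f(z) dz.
pi*(16/185 + 52*I/185)*sin(2/3)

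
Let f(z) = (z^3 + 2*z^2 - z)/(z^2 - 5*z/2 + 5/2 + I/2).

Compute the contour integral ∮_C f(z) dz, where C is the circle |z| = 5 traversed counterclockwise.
By the residue theorem, ∮_C f(z) dz = 2πi · (sum of the residues of f at the poles inside |z| = 5).

The denominator factors as (z - 1 - I)*(z - 3/2 + I), so the singularities of f are simple poles at z = 1 + I, z = 3/2 - I.
  |1 + I|² = 2 < 25 = 5², so this pole is inside the contour.
  |3/2 - I|² = 13/4 < 25 = 5², so this pole is inside the contour.

With P(z) = z^3 + 2*z^2 - z and Q(z) = z^2 - 5*z/2 + 5/2 + I/2, each pole is simple, so Res(f, z₀) = P(z₀)/Q'(z₀) with Q'(z) = 2*z - 5/2.
  Res(f, 1 + I) = P(1 + I)/Q'(1 + I) = (-3 + 5*I)/(-1/2 + 2*I) = 46/17 + 14*I/17
  Res(f, 3/2 - I) = P(3/2 - I)/Q'(3/2 - I) = (-1/8 - 43*I/4)/(1/2 - 2*I) = 343/68 - 45*I/34

Sum of residues inside C: 31/4 - I/2
∮_C f(z) dz = 2πi · (31/4 - I/2) = pi*(1 + 31*I/2)

Final answer: pi*(1 + 31*I/2)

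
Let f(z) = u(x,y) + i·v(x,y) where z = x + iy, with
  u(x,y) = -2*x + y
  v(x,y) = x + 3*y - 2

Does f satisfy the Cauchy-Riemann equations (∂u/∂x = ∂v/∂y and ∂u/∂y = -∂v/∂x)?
∂u/∂x = -2
∂v/∂y = 3
∂u/∂y = 1
∂v/∂x = 1
∂u/∂x ≠ ∂v/∂y and ∂u/∂y ≠ -∂v/∂x; the Cauchy-Riemann equations are not satisfied, so f is not analytic.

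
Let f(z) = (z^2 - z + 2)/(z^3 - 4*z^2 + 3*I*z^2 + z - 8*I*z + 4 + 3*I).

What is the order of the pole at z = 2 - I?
Factor the denominator:
  z^3 - 4*z^2 + 3*I*z^2 + z - 8*I*z + 4 + 3*I = (z - 2 + I)^2*(z + I)

The numerator P(z) = z^2 - z + 2 has P(2 - I) = 3 - 3*I ≠ 0, so no factor of (z - 2 + I) cancels.
Near z = 2 - I we can therefore write f(z) = g(z)/(z - 2 + I)^2 with g analytic at 2 - I and g(2 - I) ≠ 0 (g is the numerator divided by the remaining denominator factors).

Hence z = 2 - I is a pole of order 2.

Final answer: 2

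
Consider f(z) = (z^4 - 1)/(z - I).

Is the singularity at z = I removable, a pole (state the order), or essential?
The numerator vanishes at z = I ((I)^4 = 1), so it is divisible by z - I:
  z^4 - 1 = (z - I)*(z^3 + I*z^2 - z - I)
Hence for z ≠ I, f(z) = z^3 + I*z^2 - z - I, a polynomial, and lim_{z→I} f(z) = -4*I is finite.
So the singularity is removable.

Final answer: removable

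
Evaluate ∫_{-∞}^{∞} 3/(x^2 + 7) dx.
Let f(z) = 3/(z^2 + 7). The denominator has no real zeros and deg Q - deg P = 2 ≥ 2, so the integral of f over the upper semicircle |z| = R tends to 0 as R → ∞. Closing the contour in the upper half-plane,
  ∫_{-∞}^{∞} f(x) dx = 2πi · Σ Res(f, z_k)  over the poles with Im z_k > 0.

Zeros of the denominator: z^2 + 7 = 0 gives z = ±sqrt(7)*I.
Upper half-plane: z = sqrt(7)*I (simple).

Each pole is a simple zero of Q(z) = z^2 + 7, so Res(f, z₀) = P(z₀)/Q'(z₀) with P(z) = 3, Q'(z) = 2*z:
  Res(f, sqrt(7)*I) = (3)/(2*sqrt(7)*I) = -3*sqrt(7)*I/14

∫_{-∞}^{∞} f(x) dx = 2πi · (-3*sqrt(7)*I/14) = 3*sqrt(7)*pi/7

Final answer: 3*sqrt(7)*pi/7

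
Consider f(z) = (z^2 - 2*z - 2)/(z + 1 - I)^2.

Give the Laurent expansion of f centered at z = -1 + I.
Put w = z - (-1 + I), i.e. z = w - 1 + I. The denominator is w^2, so it suffices to rewrite the numerator in powers of w.

P(z) = z^2 - 2*z - 2
P(w - 1 + I) = -4*I + (-4 + 2*I)*w + w^2

Dividing each term by w^2:
  f = -4*I/w^2 + (-4 + 2*I)/w + 1

Substituting back w = z + 1 - I:
  f(z) = -4*I/(z + 1 - I)^2 + (-4 + 2*I)/(z + 1 - I) + 1

The series is finite because the numerator is a polynomial; the negative powers form the principal part, and the coefficient of 1/(z + 1 - I) gives Res(f, -1 + I) = -4 + 2*I.

Final answer: -4*I/(z + 1 - I)^2 + (-4 + 2*I)/(z + 1 - I) + 1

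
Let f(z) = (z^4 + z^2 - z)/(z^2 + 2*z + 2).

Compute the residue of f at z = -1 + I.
Write f(z) = P(z)/Q(z) with P(z) = z^4 + z^2 - z and Q(z) = z^2 + 2*z + 2.
The denominator factors as Q(z) = (z + 1 - I)*(z + 1 + I), so z = -1 + I is a simple zero of Q and P is analytic there; z = -1 + I is therefore a simple pole and
  Res(f, z₀) = P(z₀)/Q'(z₀).

Q'(z) = 2*z + 2, so Q'(-1 + I) = 2*I.
P(-1 + I) = -3 - 3*I.

Res(f, -1 + I) = (-3 - 3*I)/(2*I) = -3/2 + 3*I/2

Final answer: -3/2 + 3*I/2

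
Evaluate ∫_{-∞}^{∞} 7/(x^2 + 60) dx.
Let f(z) = 7/(z^2 + 60). The denominator has no real zeros and deg Q - deg P = 2 ≥ 2, so the integral of f over the upper semicircle |z| = R tends to 0 as R → ∞. Closing the contour in the upper half-plane,
  ∫_{-∞}^{∞} f(x) dx = 2πi · Σ Res(f, z_k)  over the poles with Im z_k > 0.

Zeros of the denominator: z^2 + 60 = 0 gives z = ±2*sqrt(15)*I.
Upper half-plane: z = 2*sqrt(15)*I (simple).

Each pole is a simple zero of Q(z) = z^2 + 60, so Res(f, z₀) = P(z₀)/Q'(z₀) with P(z) = 7, Q'(z) = 2*z:
  Res(f, 2*sqrt(15)*I) = (7)/(4*sqrt(15)*I) = -7*sqrt(15)*I/60

∫_{-∞}^{∞} f(x) dx = 2πi · (-7*sqrt(15)*I/60) = 7*sqrt(15)*pi/30

Final answer: 7*sqrt(15)*pi/30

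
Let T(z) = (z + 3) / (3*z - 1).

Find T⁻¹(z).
(z + 3)/(3*z - 1)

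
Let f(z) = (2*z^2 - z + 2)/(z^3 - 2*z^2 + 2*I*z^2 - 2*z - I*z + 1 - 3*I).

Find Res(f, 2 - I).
Write f(z) = P(z)/Q(z) with P(z) = 2*z^2 - z + 2 and Q(z) = z^3 - 2*z^2 + 2*I*z^2 - 2*z - I*z + 1 - 3*I.
The denominator factors as Q(z) = (z - 2 + I)*(z + 1)*(z - 1 + I), so z = 2 - I is a simple zero of Q and P is analytic there; z = 2 - I is therefore a simple pole and
  Res(f, z₀) = P(z₀)/Q'(z₀).

Q'(z) = 3*z^2 - 4*z + 4*I*z - 2 - I, so Q'(2 - I) = 3 - I.
P(2 - I) = 6 - 7*I.

Res(f, 2 - I) = (6 - 7*I)/(3 - I) = 5/2 - 3*I/2

Final answer: 5/2 - 3*I/2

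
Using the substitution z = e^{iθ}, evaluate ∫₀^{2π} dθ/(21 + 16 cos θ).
Let J = ∫₀^{2π} dθ/(21 + 16 cos θ).
Put z = e^{iθ}: then cos θ = (z + 1/z)/2, dθ = dz/(iz), and z runs once counterclockwise around |z| = 1:
  J = ∮_{|z|=1} 1/(21 + 16*(z + 1/z)/2) · dz/(iz) = (2/i) ∮_{|z|=1} dz/(16*z^2 + 42*z + 16).
The roots of 16*z^2 + 42*z + 16 are z = (-21 ± sqrt(21^2 - 16^2))/16, with sqrt(185) = sqrt(185); their product is 1, so only z₊ = -21/16 + sqrt(185)/16 lies inside the unit circle (z₋ = -21/16 - sqrt(185)/16 lies outside).
z₊ is a simple zero of q(z) = 16*z^2 + 42*z + 16, so Res(1/q, z₊) = 1/q'(z₊) with q'(z) = 32*z + 42; and q'(z₊) = 16*(z₊ - z₋) = 2*sqrt(185).
Therefore J = (2/i) · 2πi · 1/(2*sqrt(185)) = 2*pi/(sqrt(185)) = 2*sqrt(185)*pi/185

Final answer: 2*sqrt(185)*pi/185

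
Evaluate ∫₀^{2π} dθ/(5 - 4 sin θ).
Call the integral J. The integrand is 2π-periodic and we integrate over a full period, so shifting θ does not change the value (θ → θ + π/2 turns sin θ into cos θ; θ → θ + π flips the sign of the trig term). Hence
  J = ∫₀^{2π} dθ/(5 + 4 cos θ).
Put z = e^{iθ}: then cos θ = (z + 1/z)/2, dθ = dz/(iz), and z runs once counterclockwise around |z| = 1:
  J = ∮_{|z|=1} 1/(5 + 4*(z + 1/z)/2) · dz/(iz) = (2/i) ∮_{|z|=1} dz/(4*z^2 + 10*z + 4).
The roots of 4*z^2 + 10*z + 4 are z = (-5 ± sqrt(5^2 - 4^2))/4, with sqrt(9) = 3; their product is 1, so only z₊ = -1/2 lies inside the unit circle (z₋ = -2 lies outside).
z₊ is a simple zero of q(z) = 4*z^2 + 10*z + 4, so Res(1/q, z₊) = 1/q'(z₊) with q'(z) = 8*z + 10; and q'(z₊) = 4*(z₊ - z₋) = 6.
Therefore J = (2/i) · 2πi · 1/(6) = 2*pi/(3) = 2*pi/3

Final answer: 2*pi/3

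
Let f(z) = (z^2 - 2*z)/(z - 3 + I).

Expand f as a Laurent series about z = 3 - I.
Put w = z - (3 - I), i.e. z = w + 3 - I. The denominator is w, so it suffices to rewrite the numerator in powers of w.

P(z) = z^2 - 2*z
P(w + 3 - I) = 2 - 4*I + (4 - 2*I)*w + w^2

Dividing each term by w:
  f = (2 - 4*I)/w + 4 - 2*I + w

Substituting back w = z - 3 + I:
  f(z) = (2 - 4*I)/(z - 3 + I) + 4 - 2*I + (z - 3 + I)

The series is finite because the numerator is a polynomial; the negative powers form the principal part, and the coefficient of 1/(z - 3 + I) gives Res(f, 3 - I) = 2 - 4*I.

Final answer: (2 - 4*I)/(z - 3 + I) + 4 - 2*I + (z - 3 + I)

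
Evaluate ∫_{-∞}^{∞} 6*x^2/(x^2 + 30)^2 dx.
Let f(z) = 6*z^2/(z^2 + 30)^2. The denominator has no real zeros and deg Q - deg P = 2 ≥ 2, so the integral of f over the upper semicircle |z| = R tends to 0 as R → ∞. Closing the contour in the upper half-plane,
  ∫_{-∞}^{∞} f(x) dx = 2πi · Σ Res(f, z_k)  over the poles with Im z_k > 0.

Zeros of the denominator: z^2 + 30 = 0 gives z = ±sqrt(30)*I.
Upper half-plane: z = sqrt(30)*I (a pole of order 2).

Write f(z) = g(z)/(z - sqrt(30)*I)^2 with g(z) = 6*z^2/(z + sqrt(30)*I)^2. For a double pole, Res(f, z₀) = g'(z₀):
  g'(z) = 12*sqrt(30)*I*z/(z + sqrt(30)*I)^3
  Res(f, sqrt(30)*I) = g'(sqrt(30)*I) = -sqrt(30)*I/20

∫_{-∞}^{∞} f(x) dx = 2πi · (-sqrt(30)*I/20) = sqrt(30)*pi/10

Final answer: sqrt(30)*pi/10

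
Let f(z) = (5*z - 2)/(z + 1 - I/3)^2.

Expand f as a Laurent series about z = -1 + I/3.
(-7 + 5*I/3)/(z + 1 - I/3)^2 + 5/(z + 1 - I/3)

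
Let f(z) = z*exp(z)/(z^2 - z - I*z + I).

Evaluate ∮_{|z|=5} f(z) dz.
By the residue theorem, ∮_C f(z) dz = 2πi · (sum of the residues of f at the poles inside |z| = 5).

The denominator factors as (z - 1)*(z - I), so the singularities of f are simple poles at z = 1, z = I.
  |1|² = 1 < 25 = 5², so this pole is inside the contour.
  |I|² = 1 < 25 = 5², so this pole is inside the contour.

With P(z) = z*exp(z) and Q(z) = z^2 - z - I*z + I, each pole is simple, so Res(f, z₀) = P(z₀)/Q'(z₀) with Q'(z) = 2*z - 1 - I.
  Res(f, 1) = P(1)/Q'(1) = (exp(1))/(1 - I) = exp(1)*(1/2 + I/2)
  Res(f, I) = P(I)/Q'(I) = (I*exp(I))/(-1 + I) = (1/2 - I/2)*exp(I)

Sum of residues inside C: (1/2 - I/2)*exp(I) + exp(1)*(1/2 + I/2)
∮_C f(z) dz = 2πi · ((1/2 - I/2)*exp(I) + exp(1)*(1/2 + I/2)) = pi*(1 + I)*exp(I) + exp(1)*pi*(-1 + I)

Final answer: pi*(1 + I)*exp(I) + exp(1)*pi*(-1 + I)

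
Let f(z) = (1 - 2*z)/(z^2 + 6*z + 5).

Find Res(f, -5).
Write f(z) = P(z)/Q(z) with P(z) = 1 - 2*z and Q(z) = z^2 + 6*z + 5.
The denominator factors as Q(z) = (z + 1)*(z + 5), so z = -5 is a simple zero of Q and P is analytic there; z = -5 is therefore a simple pole and
  Res(f, z₀) = P(z₀)/Q'(z₀).

Q'(z) = 2*z + 6, so Q'(-5) = -4.
P(-5) = 11.

Res(f, -5) = (11)/(-4) = -11/4

Final answer: -11/4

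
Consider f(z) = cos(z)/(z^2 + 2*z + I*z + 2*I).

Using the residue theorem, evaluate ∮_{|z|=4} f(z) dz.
pi*(2/5 - 4*I/5)*cos(2) + pi*(-2/5 + 4*I/5)*cosh(1)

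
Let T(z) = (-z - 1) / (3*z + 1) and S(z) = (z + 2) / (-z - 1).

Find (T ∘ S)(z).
(T ∘ S)(z) = T(S(z)) = ((-1)*S(z) + (-1))/((3)*S(z) + (1)). Multiply numerator and denominator by -z - 1:
  numerator:   (-1)*(z + 2) + (-1)*(-z - 1) = -1
  denominator: (3)*(z + 2) + (1)*(-z - 1) = 2*z + 5
(T ∘ S)(z) = -1/(2*z + 5)

Final answer: -1/(2*z + 5)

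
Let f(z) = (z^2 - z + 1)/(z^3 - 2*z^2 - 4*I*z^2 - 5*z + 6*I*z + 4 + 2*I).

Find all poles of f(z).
The singularities of f are the zeros of the denominator. Factoring,
  z^3 - 2*z^2 - 4*I*z^2 - 5*z + 6*I*z + 4 + 2*I = (z - 2*I)*(z - I)*(z - 2 - I)
so the candidates are z = 2*I, z = I, z = 2 + I.

Check the numerator P(z) = z^2 - z + 1 at each one:
  P(2*I) = -3 - 2*I ≠ 0, so z = 2*I is a (simple) pole.
  P(I) = -I ≠ 0, so z = I is a (simple) pole.
  P(2 + I) = 2 + 3*I ≠ 0, so z = 2 + I is a (simple) pole.

Poles of f: {I, 2*I, 2 + I}

Final answer: {I, 2*I, 2 + I}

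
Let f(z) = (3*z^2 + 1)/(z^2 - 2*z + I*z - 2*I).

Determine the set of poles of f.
The singularities of f are the zeros of the denominator. Factoring,
  z^2 - 2*z + I*z - 2*I = (z - 2)*(z + I)
so the candidates are z = 2, z = -I.

Check the numerator P(z) = 3*z^2 + 1 at each one:
  P(2) = 13 ≠ 0, so z = 2 is a (simple) pole.
  P(-I) = -2 ≠ 0, so z = -I is a (simple) pole.

Poles of f: {-I, 2}

Final answer: {-I, 2}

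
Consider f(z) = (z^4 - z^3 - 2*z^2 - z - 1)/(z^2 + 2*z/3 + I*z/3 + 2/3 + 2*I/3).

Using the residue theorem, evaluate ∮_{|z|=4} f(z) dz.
By the residue theorem, ∮_C f(z) dz = 2πi · (sum of the residues of f at the poles inside |z| = 4).

The denominator factors as (z + 2/3 - 2*I/3)*(z + I), so the singularities of f are simple poles at z = -2/3 + 2*I/3, z = -I.
  |-2/3 + 2*I/3|² = 8/9 < 16 = 4², so this pole is inside the contour.
  |-I|² = 1 < 16 = 4², so this pole is inside the contour.

With P(z) = z^4 - z^3 - 2*z^2 - z - 1 and Q(z) = z^2 + 2*z/3 + I*z/3 + 2/3 + 2*I/3, each pole is simple, so Res(f, z₀) = P(z₀)/Q'(z₀) with Q'(z) = 2*z + 2/3 + I/3.
  Res(f, -2/3 + 2*I/3) = P(-2/3 + 2*I/3)/Q'(-2/3 + 2*I/3) = (-139/81 + 14*I/27)/(-2/3 + 5*I/3) = 488/783 + 611*I/783
  Res(f, -I) = P(-I)/Q'(-I) = (2)/(2/3 - 5*I/3) = 12/29 + 30*I/29

Sum of residues inside C: 28/27 + 49*I/27
∮_C f(z) dz = 2πi · (28/27 + 49*I/27) = pi*(-98/27 + 56*I/27)

Final answer: pi*(-98/27 + 56*I/27)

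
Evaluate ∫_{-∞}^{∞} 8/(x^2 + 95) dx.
Let f(z) = 8/(z^2 + 95). The denominator has no real zeros and deg Q - deg P = 2 ≥ 2, so the integral of f over the upper semicircle |z| = R tends to 0 as R → ∞. Closing the contour in the upper half-plane,
  ∫_{-∞}^{∞} f(x) dx = 2πi · Σ Res(f, z_k)  over the poles with Im z_k > 0.

Zeros of the denominator: z^2 + 95 = 0 gives z = ±sqrt(95)*I.
Upper half-plane: z = sqrt(95)*I (simple).

Each pole is a simple zero of Q(z) = z^2 + 95, so Res(f, z₀) = P(z₀)/Q'(z₀) with P(z) = 8, Q'(z) = 2*z:
  Res(f, sqrt(95)*I) = (8)/(2*sqrt(95)*I) = -4*sqrt(95)*I/95

∫_{-∞}^{∞} f(x) dx = 2πi · (-4*sqrt(95)*I/95) = 8*sqrt(95)*pi/95

Final answer: 8*sqrt(95)*pi/95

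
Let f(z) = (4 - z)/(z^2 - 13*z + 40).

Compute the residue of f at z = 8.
Write f(z) = P(z)/Q(z) with P(z) = 4 - z and Q(z) = z^2 - 13*z + 40.
The denominator factors as Q(z) = (z - 5)*(z - 8), so z = 8 is a simple zero of Q and P is analytic there; z = 8 is therefore a simple pole and
  Res(f, z₀) = P(z₀)/Q'(z₀).

Q'(z) = 2*z - 13, so Q'(8) = 3.
P(8) = -4.

Res(f, 8) = (-4)/(3) = -4/3

Final answer: -4/3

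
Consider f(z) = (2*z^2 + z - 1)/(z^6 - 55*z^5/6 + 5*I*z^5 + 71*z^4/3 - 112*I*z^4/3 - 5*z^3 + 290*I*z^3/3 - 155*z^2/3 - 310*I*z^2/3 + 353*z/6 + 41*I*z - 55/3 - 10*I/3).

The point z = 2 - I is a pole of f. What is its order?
Factor the denominator:
  z^6 - 55*z^5/6 + 5*I*z^5 + 71*z^4/3 - 112*I*z^4/3 - 5*z^3 + 290*I*z^3/3 - 155*z^2/3 - 310*I*z^2/3 + 353*z/6 + 41*I*z - 55/3 - 10*I/3 = (z - 2 + I)^4*(z - 2/3)*(z - 1/2 + I)

The numerator P(z) = 2*z^2 + z - 1 has P(2 - I) = 7 - 9*I ≠ 0, so no factor of (z - 2 + I) cancels.
Near z = 2 - I we can therefore write f(z) = g(z)/(z - 2 + I)^4 with g analytic at 2 - I and g(2 - I) ≠ 0 (g is the numerator divided by the remaining denominator factors).

Hence z = 2 - I is a pole of order 4.

Final answer: 4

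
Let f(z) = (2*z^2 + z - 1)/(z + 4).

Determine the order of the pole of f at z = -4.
Factor the denominator:
  z + 4 = (z + 4)

The numerator P(z) = 2*z^2 + z - 1 has P(-4) = 27 ≠ 0, so no factor of (z + 4) cancels.
Near z = -4 we can therefore write f(z) = g(z)/(z + 4) with g analytic at -4 and g(-4) ≠ 0 (g is just the numerator).

Hence z = -4 is a pole of order 1.

Final answer: 1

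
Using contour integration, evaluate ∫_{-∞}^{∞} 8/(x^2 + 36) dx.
Let f(z) = 8/(z^2 + 36). The denominator has no real zeros and deg Q - deg P = 2 ≥ 2, so the integral of f over the upper semicircle |z| = R tends to 0 as R → ∞. Closing the contour in the upper half-plane,
  ∫_{-∞}^{∞} f(x) dx = 2πi · Σ Res(f, z_k)  over the poles with Im z_k > 0.

Zeros of the denominator: z^2 + 36 = 0 gives z = ±6*I.
Upper half-plane: z = 6*I (simple).

Each pole is a simple zero of Q(z) = z^2 + 36, so Res(f, z₀) = P(z₀)/Q'(z₀) with P(z) = 8, Q'(z) = 2*z:
  Res(f, 6*I) = (8)/(12*I) = -2*I/3

∫_{-∞}^{∞} f(x) dx = 2πi · (-2*I/3) = 4*pi/3

Final answer: 4*pi/3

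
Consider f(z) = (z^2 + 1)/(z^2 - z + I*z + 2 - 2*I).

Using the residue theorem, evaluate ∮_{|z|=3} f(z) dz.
pi*(2 + 2*I)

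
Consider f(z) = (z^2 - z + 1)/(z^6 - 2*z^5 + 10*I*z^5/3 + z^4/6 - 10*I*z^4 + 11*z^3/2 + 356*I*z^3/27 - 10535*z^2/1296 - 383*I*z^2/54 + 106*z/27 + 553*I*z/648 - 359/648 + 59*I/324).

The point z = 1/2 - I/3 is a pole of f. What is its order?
Factor the denominator:
  z^6 - 2*z^5 + 10*I*z^5/3 + z^4/6 - 10*I*z^4 + 11*z^3/2 + 356*I*z^3/27 - 10535*z^2/1296 - 383*I*z^2/54 + 106*z/27 + 553*I*z/648 - 359/648 + 59*I/324 = (z - 1/2 + I/3)^4*(z - 1 - I)*(z + 1 + 3*I)

The numerator P(z) = z^2 - z + 1 has P(1/2 - I/3) = 23/36 ≠ 0, so no factor of (z - 1/2 + I/3) cancels.
Near z = 1/2 - I/3 we can therefore write f(z) = g(z)/(z - 1/2 + I/3)^4 with g analytic at 1/2 - I/3 and g(1/2 - I/3) ≠ 0 (g is the numerator divided by the remaining denominator factors).

Hence z = 1/2 - I/3 is a pole of order 4.

Final answer: 4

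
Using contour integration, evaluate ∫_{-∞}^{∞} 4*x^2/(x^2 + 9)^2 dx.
2*pi/3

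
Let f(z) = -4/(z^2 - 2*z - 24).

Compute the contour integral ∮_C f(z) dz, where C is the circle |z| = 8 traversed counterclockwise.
By the residue theorem, ∮_C f(z) dz = 2πi · (sum of the residues of f at the poles inside |z| = 8).

The denominator factors as (z + 4)*(z - 6), so the singularities of f are simple poles at z = -4, z = 6.
  |-4|² = 16 < 64 = 8², so this pole is inside the contour.
  |6|² = 36 < 64 = 8², so this pole is inside the contour.

With P(z) = -4 and Q(z) = z^2 - 2*z - 24, each pole is simple, so Res(f, z₀) = P(z₀)/Q'(z₀) with Q'(z) = 2*z - 2.
  Res(f, -4) = P(-4)/Q'(-4) = (-4)/(-10) = 2/5
  Res(f, 6) = P(6)/Q'(6) = (-4)/(10) = -2/5

Sum of residues inside C: 0
∮_C f(z) dz = 2πi · (0) = 0

Final answer: 0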